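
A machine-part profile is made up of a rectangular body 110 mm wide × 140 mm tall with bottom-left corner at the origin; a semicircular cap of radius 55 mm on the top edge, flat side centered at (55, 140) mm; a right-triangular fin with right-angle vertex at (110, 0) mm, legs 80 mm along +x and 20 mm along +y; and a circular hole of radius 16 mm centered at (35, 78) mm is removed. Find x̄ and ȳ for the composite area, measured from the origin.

x̄ = 59.04 mm, ȳ = 89.18 mm

Part | A | x̄ᵢ | ȳᵢ | A·x̄ᵢ | A·ȳᵢ
rectangular body | 15400.00 | 55.00 | 70.00 | 847000.00 | 1078000.00
semicircular top | 4751.66 | 55.00 | 163.34 | 261341.24 | 776148.91
triangular fin | 800.00 | 136.67 | 6.67 | 109333.33 | 5333.33
hole | -804.25 | 35.00 | 78.00 | -28148.67 | -62731.32
Σ | 20147.41 |  |  | 1189525.90 | 1796750.92
x̄ = 1189525.90 / 20147.41 = 59.04 mm
ȳ = 1796750.92 / 20147.41 = 89.18 mm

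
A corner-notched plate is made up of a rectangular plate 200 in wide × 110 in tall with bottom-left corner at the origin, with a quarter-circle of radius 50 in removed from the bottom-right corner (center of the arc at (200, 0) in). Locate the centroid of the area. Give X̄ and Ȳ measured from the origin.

X̄ = 92.28 in, Ȳ = 58.31 in

plate: A = 200 × 110 = 22000.00, centroid at (100.00, 55.00).
removed quarter-circle: A = −¼π·50² = -1963.50, centroid at (178.78, 21.22).
ΣA = 20036.50 in²
ΣAX̄ = (22000.00)(100.00) + (-1963.50)(178.78) = 1848967.58 in³
ΣAȲ = (22000.00)(55.00) + (-1963.50)(21.22) = 1168333.33 in³
X̄ = 1848967.58 / 20036.50 = 92.28 in
Ȳ = 1168333.33 / 20036.50 = 58.31 in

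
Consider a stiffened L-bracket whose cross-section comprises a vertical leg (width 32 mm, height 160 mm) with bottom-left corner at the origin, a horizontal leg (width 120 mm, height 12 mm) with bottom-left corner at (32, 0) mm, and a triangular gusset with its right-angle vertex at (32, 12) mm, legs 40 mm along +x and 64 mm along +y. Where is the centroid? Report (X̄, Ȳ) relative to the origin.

vertical leg: A = 32 × 160 = 5120.00, centroid at (16.00, 80.00).
horizontal leg: A = 120 × 12 = 1440.00, centroid at (92.00, 6.00).
gusset: A = ½·40·64 = 1280.00, centroid at (45.33, 33.33).
ΣA = 7840.00 mm²
ΣAX̄ = (5120.00)(16.00) + (1440.00)(92.00) + (1280.00)(45.33) = 272426.67 mm³
ΣAȲ = (5120.00)(80.00) + (1440.00)(6.00) + (1280.00)(33.33) = 460906.67 mm³
X̄ = 272426.67 / 7840.00 = 34.75 mm
Ȳ = 460906.67 / 7840.00 = 58.79 mm

X̄ = 34.75 mm, Ȳ = 58.79 mm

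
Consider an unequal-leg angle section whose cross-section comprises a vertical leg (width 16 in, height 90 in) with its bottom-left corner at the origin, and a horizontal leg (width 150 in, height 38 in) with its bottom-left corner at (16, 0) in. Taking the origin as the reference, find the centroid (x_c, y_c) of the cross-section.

vertical leg: A = 16 × 90 = 1440.00, centroid at (8.00, 45.00).
horizontal leg: A = 150 × 38 = 5700.00, centroid at (91.00, 19.00).
ΣA = 7140.00 in²
ΣAx_c = (1440.00)(8.00) + (5700.00)(91.00) = 530220.00 in³
ΣAy_c = (1440.00)(45.00) + (5700.00)(19.00) = 173100.00 in³
x_c = 530220.00 / 7140.00 = 74.26 in
y_c = 173100.00 / 7140.00 = 24.24 in

x_c = 74.26 in, y_c = 24.24 in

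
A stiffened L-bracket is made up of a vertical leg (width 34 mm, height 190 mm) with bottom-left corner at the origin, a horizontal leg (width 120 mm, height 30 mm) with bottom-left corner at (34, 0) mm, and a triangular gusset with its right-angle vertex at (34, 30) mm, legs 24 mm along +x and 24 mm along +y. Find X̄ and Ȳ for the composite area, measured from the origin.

Part | A | x̄ᵢ | ȳᵢ | A·x̄ᵢ | A·ȳᵢ
vertical leg | 6460.00 | 17.00 | 95.00 | 109820.00 | 613700.00
horizontal leg | 3600.00 | 94.00 | 15.00 | 338400.00 | 54000.00
gusset | 288.00 | 42.00 | 38.00 | 12096.00 | 10944.00
Σ | 10348.00 |  |  | 460316.00 | 678644.00
X̄ = 460316.00 / 10348.00 = 44.48 mm
Ȳ = 678644.00 / 10348.00 = 65.58 mm

X̄ = 44.48 mm, Ȳ = 65.58 mm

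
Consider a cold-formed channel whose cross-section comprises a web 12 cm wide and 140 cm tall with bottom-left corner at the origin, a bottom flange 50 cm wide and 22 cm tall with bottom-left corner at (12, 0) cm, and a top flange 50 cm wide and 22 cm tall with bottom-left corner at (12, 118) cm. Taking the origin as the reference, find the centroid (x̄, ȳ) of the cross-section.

web: A = 12 × 140 = 1680.00, centroid at (6.00, 70.00).
bottom flange: A = 50 × 22 = 1100.00, centroid at (37.00, 11.00).
top flange: A = 50 × 22 = 1100.00, centroid at (37.00, 129.00).
ΣA = 3880.00 cm², ΣAx̄ = 91480.00 cm³, ΣAȳ = 271600.00 cm³.
x̄ = 91480.00/3880.00 = 23.58 cm; ȳ = 271600.00/3880.00 = 70.00 cm.

x̄ = 23.58 cm, ȳ = 70.00 cm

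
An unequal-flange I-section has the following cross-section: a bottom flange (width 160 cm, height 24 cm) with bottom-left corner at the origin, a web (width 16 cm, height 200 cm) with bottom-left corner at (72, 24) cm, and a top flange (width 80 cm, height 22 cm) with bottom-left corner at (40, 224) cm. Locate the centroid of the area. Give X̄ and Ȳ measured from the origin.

Part | A | x̄ᵢ | ȳᵢ | A·x̄ᵢ | A·ȳᵢ
bottom flange | 3840.00 | 80.00 | 12.00 | 307200.00 | 46080.00
web | 3200.00 | 80.00 | 124.00 | 256000.00 | 396800.00
top flange | 1760.00 | 80.00 | 235.00 | 140800.00 | 413600.00
Σ | 8800.00 |  |  | 704000.00 | 856480.00
X̄ = 704000.00 / 8800.00 = 80.00 cm
Ȳ = 856480.00 / 8800.00 = 97.33 cm

X̄ = 80.00 cm, Ȳ = 97.33 cm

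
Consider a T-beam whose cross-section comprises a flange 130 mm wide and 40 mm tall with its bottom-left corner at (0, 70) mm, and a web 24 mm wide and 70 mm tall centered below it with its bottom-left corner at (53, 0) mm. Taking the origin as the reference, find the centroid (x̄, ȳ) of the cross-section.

x̄ = 65.00 mm, ȳ = 76.57 mm

Part | A | x̄ᵢ | ȳᵢ | A·x̄ᵢ | A·ȳᵢ
web | 1680.00 | 65.00 | 35.00 | 109200.00 | 58800.00
flange | 5200.00 | 65.00 | 90.00 | 338000.00 | 468000.00
Σ | 6880.00 |  |  | 447200.00 | 526800.00
x̄ = 447200.00 / 6880.00 = 65.00 mm
ȳ = 526800.00 / 6880.00 = 76.57 mm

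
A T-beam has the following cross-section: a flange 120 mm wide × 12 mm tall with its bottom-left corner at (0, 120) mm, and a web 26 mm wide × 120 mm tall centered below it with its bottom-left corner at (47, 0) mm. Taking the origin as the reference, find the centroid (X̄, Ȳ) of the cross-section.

X̄ = 60.00 mm, Ȳ = 80.84 mm

web: A = 26 × 120 = 3120.00, centroid at (60.00, 60.00).
flange: A = 120 × 12 = 1440.00, centroid at (60.00, 126.00).
ΣA = 4560.00 mm², ΣAX̄ = 273600.00 mm³, ΣAȲ = 368640.00 mm³.
X̄ = 273600.00/4560.00 = 60.00 mm; Ȳ = 368640.00/4560.00 = 80.84 mm.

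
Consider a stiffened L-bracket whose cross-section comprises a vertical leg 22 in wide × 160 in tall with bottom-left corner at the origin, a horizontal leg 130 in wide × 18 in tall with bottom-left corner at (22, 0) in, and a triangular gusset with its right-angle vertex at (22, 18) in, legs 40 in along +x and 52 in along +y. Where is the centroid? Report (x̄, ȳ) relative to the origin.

vertical leg: A = 22 × 160 = 3520.00, centroid at (11.00, 80.00).
horizontal leg: A = 130 × 18 = 2340.00, centroid at (87.00, 9.00).
gusset: A = ½·40·52 = 1040.00, centroid at (35.33, 35.33).
ΣA = 6900.00 in², ΣAx̄ = 279046.67 in³, ΣAȳ = 339406.67 in³.
x̄ = 279046.67/6900.00 = 40.44 in; ȳ = 339406.67/6900.00 = 49.19 in.

x̄ = 40.44 in, ȳ = 49.19 in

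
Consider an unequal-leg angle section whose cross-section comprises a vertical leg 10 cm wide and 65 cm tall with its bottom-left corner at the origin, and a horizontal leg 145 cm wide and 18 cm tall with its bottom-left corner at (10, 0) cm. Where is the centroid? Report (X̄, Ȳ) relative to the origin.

X̄ = 67.05 cm, Ȳ = 13.69 cm

vertical leg: A = 10 × 65 = 650.00, centroid at (5.00, 32.50).
horizontal leg: A = 145 × 18 = 2610.00, centroid at (82.50, 9.00).
ΣA = 3260.00 cm², ΣAX̄ = 218575.00 cm³, ΣAȲ = 44615.00 cm³.
X̄ = 218575.00/3260.00 = 67.05 cm; Ȳ = 44615.00/3260.00 = 13.69 cm.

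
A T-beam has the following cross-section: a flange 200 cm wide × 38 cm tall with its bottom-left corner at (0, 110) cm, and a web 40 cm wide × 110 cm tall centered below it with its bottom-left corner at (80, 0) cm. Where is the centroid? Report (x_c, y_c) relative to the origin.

x_c = 100.00 cm, y_c = 101.87 cm

web: A = 40 × 110 = 4400.00, centroid at (100.00, 55.00).
flange: A = 200 × 38 = 7600.00, centroid at (100.00, 129.00).
ΣA = 12000.00 cm², ΣAx_c = 1200000.00 cm³, ΣAy_c = 1222400.00 cm³.
x_c = 1200000.00/12000.00 = 100.00 cm; y_c = 1222400.00/12000.00 = 101.87 cm.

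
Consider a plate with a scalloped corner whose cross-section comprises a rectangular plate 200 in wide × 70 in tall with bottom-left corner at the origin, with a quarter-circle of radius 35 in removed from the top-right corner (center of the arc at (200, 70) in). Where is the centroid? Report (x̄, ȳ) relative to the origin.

x̄ = 93.72 in, ȳ = 33.51 in

Part | A | x̄ᵢ | ȳᵢ | A·x̄ᵢ | A·ȳᵢ
plate | 14000.00 | 100.00 | 35.00 | 1400000.00 | 490000.00
removed quarter-circle | -962.11 | 185.15 | 55.15 | -178130.88 | -53056.23
Σ | 13037.89 |  |  | 1221869.12 | 436943.77
x̄ = 1221869.12 / 13037.89 = 93.72 in
ȳ = 436943.77 / 13037.89 = 33.51 in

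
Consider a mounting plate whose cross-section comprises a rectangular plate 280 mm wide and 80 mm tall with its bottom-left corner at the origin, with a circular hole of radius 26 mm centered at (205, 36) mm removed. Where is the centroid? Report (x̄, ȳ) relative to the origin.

x̄ = 133.19 mm, ȳ = 40.42 mm

Part | A | x̄ᵢ | ȳᵢ | A·x̄ᵢ | A·ȳᵢ
plate | 22400.00 | 140.00 | 40.00 | 3136000.00 | 896000.00
hole | -2123.72 | 205.00 | 36.00 | -435361.91 | -76453.80
Σ | 20276.28 |  |  | 2700638.09 | 819546.20
x̄ = 2700638.09 / 20276.28 = 133.19 mm
ȳ = 819546.20 / 20276.28 = 40.42 mm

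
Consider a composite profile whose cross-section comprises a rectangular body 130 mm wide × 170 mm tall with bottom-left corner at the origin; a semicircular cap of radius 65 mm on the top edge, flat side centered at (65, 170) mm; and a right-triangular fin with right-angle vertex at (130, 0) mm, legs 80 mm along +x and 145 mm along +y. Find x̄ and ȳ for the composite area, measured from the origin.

x̄ = 80.39 mm, ȳ = 100.48 mm

rectangular body: A = 130 × 170 = 22100.00, centroid at (65.00, 85.00).
semicircular top: A = ½π·65² = 6636.61, centroid at (65.00, 197.59).
triangular fin: A = ½·80·145 = 5800.00, centroid at (156.67, 48.33).
ΣA = 34536.61 mm²
ΣAx̄ = (22100.00)(65.00) + (6636.61)(65.00) + (5800.00)(156.67) = 2776546.61 mm³
ΣAȳ = (22100.00)(85.00) + (6636.61)(197.59) + (5800.00)(48.33) = 3470141.13 mm³
x̄ = 2776546.61 / 34536.61 = 80.39 mm
ȳ = 3470141.13 / 34536.61 = 100.48 mm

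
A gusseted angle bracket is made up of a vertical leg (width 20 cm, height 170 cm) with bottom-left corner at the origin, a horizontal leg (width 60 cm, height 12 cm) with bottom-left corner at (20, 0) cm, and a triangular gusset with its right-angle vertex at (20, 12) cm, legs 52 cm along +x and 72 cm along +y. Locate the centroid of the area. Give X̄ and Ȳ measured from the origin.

vertical leg: A = 20 × 170 = 3400.00, centroid at (10.00, 85.00).
horizontal leg: A = 60 × 12 = 720.00, centroid at (50.00, 6.00).
gusset: A = ½·52·72 = 1872.00, centroid at (37.33, 36.00).
ΣA = 5992.00 cm²
ΣAX̄ = (3400.00)(10.00) + (720.00)(50.00) + (1872.00)(37.33) = 139888.00 cm³
ΣAȲ = (3400.00)(85.00) + (720.00)(6.00) + (1872.00)(36.00) = 360712.00 cm³
X̄ = 139888.00 / 5992.00 = 23.35 cm
Ȳ = 360712.00 / 5992.00 = 60.20 cm

X̄ = 23.35 cm, Ȳ = 60.20 cm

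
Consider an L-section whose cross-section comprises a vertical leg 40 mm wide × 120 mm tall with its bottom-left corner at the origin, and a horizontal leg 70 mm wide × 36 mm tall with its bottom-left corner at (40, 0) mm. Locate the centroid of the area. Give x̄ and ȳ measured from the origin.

x̄ = 38.93 mm, ȳ = 45.54 mm

vertical leg: A = 40 × 120 = 4800.00, centroid at (20.00, 60.00).
horizontal leg: A = 70 × 36 = 2520.00, centroid at (75.00, 18.00).
ΣA = 7320.00 mm²
ΣAx̄ = (4800.00)(20.00) + (2520.00)(75.00) = 285000.00 mm³
ΣAȳ = (4800.00)(60.00) + (2520.00)(18.00) = 333360.00 mm³
x̄ = 285000.00 / 7320.00 = 38.93 mm
ȳ = 333360.00 / 7320.00 = 45.54 mm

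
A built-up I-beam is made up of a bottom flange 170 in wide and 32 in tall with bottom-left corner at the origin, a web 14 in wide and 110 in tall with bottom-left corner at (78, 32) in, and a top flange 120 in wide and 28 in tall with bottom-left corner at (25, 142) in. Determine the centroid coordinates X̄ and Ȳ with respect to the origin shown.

X̄ = 85.00 in, Ȳ = 72.07 in

bottom flange: A = 170 × 32 = 5440.00, centroid at (85.00, 16.00).
web: A = 14 × 110 = 1540.00, centroid at (85.00, 87.00).
top flange: A = 120 × 28 = 3360.00, centroid at (85.00, 156.00).
ΣA = 10340.00 in²
ΣAX̄ = (5440.00)(85.00) + (1540.00)(85.00) + (3360.00)(85.00) = 878900.00 in³
ΣAȲ = (5440.00)(16.00) + (1540.00)(87.00) + (3360.00)(156.00) = 745180.00 in³
X̄ = 878900.00 / 10340.00 = 85.00 in
Ȳ = 745180.00 / 10340.00 = 72.07 in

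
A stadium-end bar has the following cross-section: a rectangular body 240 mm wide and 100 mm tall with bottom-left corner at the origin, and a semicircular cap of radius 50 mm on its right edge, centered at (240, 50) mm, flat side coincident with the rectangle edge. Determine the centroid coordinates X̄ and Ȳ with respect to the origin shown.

rectangular body: A = 240 × 100 = 24000.00, centroid at (120.00, 50.00).
semicircular end: A = ½π·50² = 3926.99, centroid at (261.22, 50.00).
ΣA = 27926.99 mm², ΣAX̄ = 3905811.13 mm³, ΣAȲ = 1396349.54 mm³.
X̄ = 3905811.13/27926.99 = 139.86 mm; Ȳ = 1396349.54/27926.99 = 50.00 mm.

X̄ = 139.86 mm, Ȳ = 50.00 mm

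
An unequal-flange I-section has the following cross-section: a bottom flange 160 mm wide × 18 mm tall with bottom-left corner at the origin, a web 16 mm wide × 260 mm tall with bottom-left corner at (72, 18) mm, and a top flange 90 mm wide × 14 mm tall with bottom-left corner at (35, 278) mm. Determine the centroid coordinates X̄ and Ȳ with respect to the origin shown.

X̄ = 80.00 mm, Ȳ = 120.57 mm

bottom flange: A = 160 × 18 = 2880.00, centroid at (80.00, 9.00).
web: A = 16 × 260 = 4160.00, centroid at (80.00, 148.00).
top flange: A = 90 × 14 = 1260.00, centroid at (80.00, 285.00).
ΣA = 8300.00 mm²
ΣAX̄ = (2880.00)(80.00) + (4160.00)(80.00) + (1260.00)(80.00) = 664000.00 mm³
ΣAȲ = (2880.00)(9.00) + (4160.00)(148.00) + (1260.00)(285.00) = 1000700.00 mm³
X̄ = 664000.00 / 8300.00 = 80.00 mm
Ȳ = 1000700.00 / 8300.00 = 120.57 mm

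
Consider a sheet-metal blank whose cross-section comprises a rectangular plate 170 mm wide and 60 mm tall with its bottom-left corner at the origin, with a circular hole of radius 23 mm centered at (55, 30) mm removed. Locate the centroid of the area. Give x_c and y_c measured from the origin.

x_c = 90.84 mm, y_c = 30.00 mm

plate: A = 170 × 60 = 10200.00, centroid at (85.00, 30.00).
hole: A = −π·23² = -1661.90, centroid at (55.00, 30.00).
ΣA = 8538.10 mm², ΣAx_c = 775595.36 mm³, ΣAy_c = 256142.92 mm³.
x_c = 775595.36/8538.10 = 90.84 mm; y_c = 256142.92/8538.10 = 30.00 mm.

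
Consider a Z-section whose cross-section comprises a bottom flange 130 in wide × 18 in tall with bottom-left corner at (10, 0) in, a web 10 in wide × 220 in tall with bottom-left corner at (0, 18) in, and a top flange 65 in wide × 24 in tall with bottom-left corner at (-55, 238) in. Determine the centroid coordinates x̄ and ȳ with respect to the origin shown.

bottom flange: A = 130 × 18 = 2340.00, centroid at (75.00, 9.00).
web: A = 10 × 220 = 2200.00, centroid at (5.00, 128.00).
top flange: A = 65 × 24 = 1560.00, centroid at (-22.50, 250.00).
ΣA = 6100.00 in²
ΣAx̄ = (2340.00)(75.00) + (2200.00)(5.00) + (1560.00)(-22.50) = 151400.00 in³
ΣAȳ = (2340.00)(9.00) + (2200.00)(128.00) + (1560.00)(250.00) = 692660.00 in³
x̄ = 151400.00 / 6100.00 = 24.82 in
ȳ = 692660.00 / 6100.00 = 113.55 in

x̄ = 24.82 in, ȳ = 113.55 in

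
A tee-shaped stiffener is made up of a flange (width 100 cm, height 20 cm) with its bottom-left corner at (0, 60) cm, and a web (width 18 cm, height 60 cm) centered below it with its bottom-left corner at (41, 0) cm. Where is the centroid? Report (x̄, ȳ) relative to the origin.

x̄ = 50.00 cm, ȳ = 55.97 cm

Part | A | x̄ᵢ | ȳᵢ | A·x̄ᵢ | A·ȳᵢ
web | 1080.00 | 50.00 | 30.00 | 54000.00 | 32400.00
flange | 2000.00 | 50.00 | 70.00 | 100000.00 | 140000.00
Σ | 3080.00 |  |  | 154000.00 | 172400.00
x̄ = 154000.00 / 3080.00 = 50.00 cm
ȳ = 172400.00 / 3080.00 = 55.97 cm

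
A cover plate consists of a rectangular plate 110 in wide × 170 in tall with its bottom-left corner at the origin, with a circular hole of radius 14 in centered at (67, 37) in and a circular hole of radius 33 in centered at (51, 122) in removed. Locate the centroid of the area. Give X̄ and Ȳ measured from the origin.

X̄ = 55.43 in, Ȳ = 78.38 in

Part | A | x̄ᵢ | ȳᵢ | A·x̄ᵢ | A·ȳᵢ
plate | 18700.00 | 55.00 | 85.00 | 1028500.00 | 1589500.00
hole 1 | -615.75 | 67.00 | 37.00 | -41255.39 | -22782.83
hole 2 | -3421.19 | 51.00 | 122.00 | -174480.91 | -417385.72
Σ | 14663.05 |  |  | 812763.69 | 1149331.45
X̄ = 812763.69 / 14663.05 = 55.43 in
Ȳ = 1149331.45 / 14663.05 = 78.38 in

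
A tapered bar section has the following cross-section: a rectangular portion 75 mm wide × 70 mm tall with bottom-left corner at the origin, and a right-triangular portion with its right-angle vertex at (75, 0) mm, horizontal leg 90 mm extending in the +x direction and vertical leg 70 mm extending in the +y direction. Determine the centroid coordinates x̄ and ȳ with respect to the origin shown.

Part | A | x̄ᵢ | ȳᵢ | A·x̄ᵢ | A·ȳᵢ
rectangular portion | 5250.00 | 37.50 | 35.00 | 196875.00 | 183750.00
triangular portion | 3150.00 | 105.00 | 23.33 | 330750.00 | 73500.00
Σ | 8400.00 |  |  | 527625.00 | 257250.00
x̄ = 527625.00 / 8400.00 = 62.81 mm
ȳ = 257250.00 / 8400.00 = 30.62 mm

x̄ = 62.81 mm, ȳ = 30.62 mm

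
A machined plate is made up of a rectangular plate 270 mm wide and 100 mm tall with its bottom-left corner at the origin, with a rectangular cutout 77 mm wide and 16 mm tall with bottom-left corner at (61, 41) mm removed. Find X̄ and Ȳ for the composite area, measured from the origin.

Part | A | x̄ᵢ | ȳᵢ | A·x̄ᵢ | A·ȳᵢ
plate | 27000.00 | 135.00 | 50.00 | 3645000.00 | 1350000.00
hole | -1232.00 | 99.50 | 49.00 | -122584.00 | -60368.00
Σ | 25768.00 |  |  | 3522416.00 | 1289632.00
X̄ = 3522416.00 / 25768.00 = 136.70 mm
Ȳ = 1289632.00 / 25768.00 = 50.05 mm

X̄ = 136.70 mm, Ȳ = 50.05 mm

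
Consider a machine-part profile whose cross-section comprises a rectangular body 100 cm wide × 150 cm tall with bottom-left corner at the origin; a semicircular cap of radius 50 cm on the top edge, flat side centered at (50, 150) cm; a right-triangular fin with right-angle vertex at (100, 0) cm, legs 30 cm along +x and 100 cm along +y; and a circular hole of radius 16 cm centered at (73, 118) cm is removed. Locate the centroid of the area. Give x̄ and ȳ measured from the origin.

Part | A | x̄ᵢ | ȳᵢ | A·x̄ᵢ | A·ȳᵢ
rectangular body | 15000.00 | 50.00 | 75.00 | 750000.00 | 1125000.00
semicircular top | 3926.99 | 50.00 | 171.22 | 196349.54 | 672381.96
triangular fin | 1500.00 | 110.00 | 33.33 | 165000.00 | 50000.00
hole | -804.25 | 73.00 | 118.00 | -58710.08 | -94901.23
Σ | 19622.74 |  |  | 1052639.46 | 1752480.73
x̄ = 1052639.46 / 19622.74 = 53.64 cm
ȳ = 1752480.73 / 19622.74 = 89.31 cm

x̄ = 53.64 cm, ȳ = 89.31 cm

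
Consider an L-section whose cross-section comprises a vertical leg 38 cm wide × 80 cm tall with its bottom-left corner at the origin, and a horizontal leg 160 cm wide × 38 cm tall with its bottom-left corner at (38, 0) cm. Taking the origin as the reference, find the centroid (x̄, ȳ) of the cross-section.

x̄ = 85.00 cm, ȳ = 26.00 cm

vertical leg: A = 38 × 80 = 3040.00, centroid at (19.00, 40.00).
horizontal leg: A = 160 × 38 = 6080.00, centroid at (118.00, 19.00).
ΣA = 9120.00 cm², ΣAx̄ = 775200.00 cm³, ΣAȳ = 237120.00 cm³.
x̄ = 775200.00/9120.00 = 85.00 cm; ȳ = 237120.00/9120.00 = 26.00 cm.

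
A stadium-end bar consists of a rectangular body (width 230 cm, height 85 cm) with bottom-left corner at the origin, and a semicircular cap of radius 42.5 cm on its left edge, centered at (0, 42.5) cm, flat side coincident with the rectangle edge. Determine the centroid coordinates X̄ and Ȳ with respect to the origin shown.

rectangular body: A = 230 × 85 = 19550.00, centroid at (115.00, 42.50).
semicircular end: A = ½π·42.5² = 2837.25, centroid at (-18.04, 42.50).
ΣA = 22387.25 cm², ΣAX̄ = 2197072.92 cm³, ΣAȲ = 951458.16 cm³.
X̄ = 2197072.92/22387.25 = 98.14 cm; Ȳ = 951458.16/22387.25 = 42.50 cm.

X̄ = 98.14 cm, Ȳ = 42.50 cm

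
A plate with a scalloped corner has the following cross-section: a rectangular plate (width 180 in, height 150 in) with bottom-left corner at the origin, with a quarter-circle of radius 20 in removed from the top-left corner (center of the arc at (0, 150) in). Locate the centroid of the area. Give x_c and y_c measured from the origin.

plate: A = 180 × 150 = 27000.00, centroid at (90.00, 75.00).
removed quarter-circle: A = −¼π·20² = -314.16, centroid at (8.49, 141.51).
ΣA = 26685.84 in²
ΣAx_c = (27000.00)(90.00) + (-314.16)(8.49) = 2427333.33 in³
ΣAy_c = (27000.00)(75.00) + (-314.16)(141.51) = 1980542.78 in³
x_c = 2427333.33 / 26685.84 = 90.96 in
y_c = 1980542.78 / 26685.84 = 74.22 in

x_c = 90.96 in, y_c = 74.22 in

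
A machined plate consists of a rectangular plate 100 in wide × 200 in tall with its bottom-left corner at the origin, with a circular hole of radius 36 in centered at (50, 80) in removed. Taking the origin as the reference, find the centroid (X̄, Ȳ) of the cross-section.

Part | A | x̄ᵢ | ȳᵢ | A·x̄ᵢ | A·ȳᵢ
plate | 20000.00 | 50.00 | 100.00 | 1000000.00 | 2000000.00
hole | -4071.50 | 50.00 | 80.00 | -203575.20 | -325720.33
Σ | 15928.50 |  |  | 796424.80 | 1674279.67
X̄ = 796424.80 / 15928.50 = 50.00 in
Ȳ = 1674279.67 / 15928.50 = 105.11 in

X̄ = 50.00 in, Ȳ = 105.11 in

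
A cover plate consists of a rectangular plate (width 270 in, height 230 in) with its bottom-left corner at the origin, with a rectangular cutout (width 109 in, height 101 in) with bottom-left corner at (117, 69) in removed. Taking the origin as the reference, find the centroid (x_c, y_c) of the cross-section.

x_c = 127.14 in, y_c = 114.03 in

Part | A | x̄ᵢ | ȳᵢ | A·x̄ᵢ | A·ȳᵢ
plate | 62100.00 | 135.00 | 115.00 | 8383500.00 | 7141500.00
hole | -11009.00 | 171.50 | 119.50 | -1888043.50 | -1315575.50
Σ | 51091.00 |  |  | 6495456.50 | 5825924.50
x_c = 6495456.50 / 51091.00 = 127.14 in
y_c = 5825924.50 / 51091.00 = 114.03 in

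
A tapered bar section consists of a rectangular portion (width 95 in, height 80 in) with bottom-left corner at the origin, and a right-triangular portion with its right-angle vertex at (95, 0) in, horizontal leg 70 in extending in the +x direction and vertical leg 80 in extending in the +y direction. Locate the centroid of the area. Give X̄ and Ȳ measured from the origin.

X̄ = 66.57 in, Ȳ = 36.41 in

Part | A | x̄ᵢ | ȳᵢ | A·x̄ᵢ | A·ȳᵢ
rectangular portion | 7600.00 | 47.50 | 40.00 | 361000.00 | 304000.00
triangular portion | 2800.00 | 118.33 | 26.67 | 331333.33 | 74666.67
Σ | 10400.00 |  |  | 692333.33 | 378666.67
X̄ = 692333.33 / 10400.00 = 66.57 in
Ȳ = 378666.67 / 10400.00 = 36.41 in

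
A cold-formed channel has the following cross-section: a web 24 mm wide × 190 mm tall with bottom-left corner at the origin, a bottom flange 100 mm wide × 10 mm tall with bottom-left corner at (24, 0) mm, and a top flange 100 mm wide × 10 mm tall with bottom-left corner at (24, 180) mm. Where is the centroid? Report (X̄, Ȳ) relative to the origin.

web: A = 24 × 190 = 4560.00, centroid at (12.00, 95.00).
bottom flange: A = 100 × 10 = 1000.00, centroid at (74.00, 5.00).
top flange: A = 100 × 10 = 1000.00, centroid at (74.00, 185.00).
ΣA = 6560.00 mm², ΣAX̄ = 202720.00 mm³, ΣAȲ = 623200.00 mm³.
X̄ = 202720.00/6560.00 = 30.90 mm; Ȳ = 623200.00/6560.00 = 95.00 mm.

X̄ = 30.90 mm, Ȳ = 95.00 mm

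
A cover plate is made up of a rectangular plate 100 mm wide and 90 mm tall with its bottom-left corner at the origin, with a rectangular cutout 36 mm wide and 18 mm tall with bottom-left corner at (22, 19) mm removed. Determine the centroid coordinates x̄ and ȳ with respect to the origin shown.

plate: A = 100 × 90 = 9000.00, centroid at (50.00, 45.00).
hole: A = −(36 × 18) = -648.00, centroid at (40.00, 28.00).
ΣA = 8352.00 mm², ΣAx̄ = 424080.00 mm³, ΣAȳ = 386856.00 mm³.
x̄ = 424080.00/8352.00 = 50.78 mm; ȳ = 386856.00/8352.00 = 46.32 mm.

x̄ = 50.78 mm, ȳ = 46.32 mm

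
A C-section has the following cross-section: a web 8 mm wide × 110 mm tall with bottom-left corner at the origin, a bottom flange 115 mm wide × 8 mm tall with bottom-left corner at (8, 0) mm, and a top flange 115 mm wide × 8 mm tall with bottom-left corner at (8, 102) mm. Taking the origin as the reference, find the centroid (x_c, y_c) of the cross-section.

web: A = 8 × 110 = 880.00, centroid at (4.00, 55.00).
bottom flange: A = 115 × 8 = 920.00, centroid at (65.50, 4.00).
top flange: A = 115 × 8 = 920.00, centroid at (65.50, 106.00).
ΣA = 2720.00 mm², ΣAx_c = 124040.00 mm³, ΣAy_c = 149600.00 mm³.
x_c = 124040.00/2720.00 = 45.60 mm; y_c = 149600.00/2720.00 = 55.00 mm.

x_c = 45.60 mm, y_c = 55.00 mm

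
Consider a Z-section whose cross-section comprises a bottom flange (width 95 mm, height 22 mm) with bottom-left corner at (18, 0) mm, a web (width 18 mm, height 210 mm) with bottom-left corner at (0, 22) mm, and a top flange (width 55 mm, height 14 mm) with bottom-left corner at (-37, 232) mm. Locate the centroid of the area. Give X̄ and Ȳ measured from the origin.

bottom flange: A = 95 × 22 = 2090.00, centroid at (65.50, 11.00).
web: A = 18 × 210 = 3780.00, centroid at (9.00, 127.00).
top flange: A = 55 × 14 = 770.00, centroid at (-9.50, 239.00).
ΣA = 6640.00 mm², ΣAX̄ = 163600.00 mm³, ΣAȲ = 687080.00 mm³.
X̄ = 163600.00/6640.00 = 24.64 mm; Ȳ = 687080.00/6640.00 = 103.48 mm.

X̄ = 24.64 mm, Ȳ = 103.48 mm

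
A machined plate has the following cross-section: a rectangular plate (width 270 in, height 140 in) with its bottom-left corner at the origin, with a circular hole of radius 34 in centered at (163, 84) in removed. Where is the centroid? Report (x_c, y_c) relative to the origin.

x_c = 132.02 in, y_c = 68.51 in

plate: A = 270 × 140 = 37800.00, centroid at (135.00, 70.00).
hole: A = −π·34² = -3631.68, centroid at (163.00, 84.00).
ΣA = 34168.32 in²
ΣAx_c = (37800.00)(135.00) + (-3631.68)(163.00) = 4511035.98 in³
ΣAy_c = (37800.00)(70.00) + (-3631.68)(84.00) = 2340938.79 in³
x_c = 4511035.98 / 34168.32 = 132.02 in
y_c = 2340938.79 / 34168.32 = 68.51 in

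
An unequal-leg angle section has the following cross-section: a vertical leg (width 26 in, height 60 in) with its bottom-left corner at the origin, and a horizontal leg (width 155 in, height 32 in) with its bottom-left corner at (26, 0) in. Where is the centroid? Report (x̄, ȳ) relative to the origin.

vertical leg: A = 26 × 60 = 1560.00, centroid at (13.00, 30.00).
horizontal leg: A = 155 × 32 = 4960.00, centroid at (103.50, 16.00).
ΣA = 6520.00 in²
ΣAx̄ = (1560.00)(13.00) + (4960.00)(103.50) = 533640.00 in³
ΣAȳ = (1560.00)(30.00) + (4960.00)(16.00) = 126160.00 in³
x̄ = 533640.00 / 6520.00 = 81.85 in
ȳ = 126160.00 / 6520.00 = 19.35 in

x̄ = 81.85 in, ȳ = 19.35 in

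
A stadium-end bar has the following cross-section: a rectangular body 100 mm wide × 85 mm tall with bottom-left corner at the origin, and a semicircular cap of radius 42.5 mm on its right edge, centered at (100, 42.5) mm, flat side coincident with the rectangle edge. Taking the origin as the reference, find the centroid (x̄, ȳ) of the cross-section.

x̄ = 67.03 mm, ȳ = 42.50 mm

rectangular body: A = 100 × 85 = 8500.00, centroid at (50.00, 42.50).
semicircular end: A = ½π·42.5² = 2837.25, centroid at (118.04, 42.50).
ΣA = 11337.25 mm², ΣAx̄ = 759902.17 mm³, ΣAȳ = 481833.16 mm³.
x̄ = 759902.17/11337.25 = 67.03 mm; ȳ = 481833.16/11337.25 = 42.50 mm.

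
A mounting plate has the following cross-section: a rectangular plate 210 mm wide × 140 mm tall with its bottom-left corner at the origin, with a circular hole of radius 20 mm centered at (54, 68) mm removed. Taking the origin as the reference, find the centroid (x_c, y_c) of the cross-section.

Part | A | x̄ᵢ | ȳᵢ | A·x̄ᵢ | A·ȳᵢ
plate | 29400.00 | 105.00 | 70.00 | 3087000.00 | 2058000.00
hole | -1256.64 | 54.00 | 68.00 | -67858.40 | -85451.32
Σ | 28143.36 |  |  | 3019141.60 | 1972548.68
x_c = 3019141.60 / 28143.36 = 107.28 mm
y_c = 1972548.68 / 28143.36 = 70.09 mm

x_c = 107.28 mm, y_c = 70.09 mm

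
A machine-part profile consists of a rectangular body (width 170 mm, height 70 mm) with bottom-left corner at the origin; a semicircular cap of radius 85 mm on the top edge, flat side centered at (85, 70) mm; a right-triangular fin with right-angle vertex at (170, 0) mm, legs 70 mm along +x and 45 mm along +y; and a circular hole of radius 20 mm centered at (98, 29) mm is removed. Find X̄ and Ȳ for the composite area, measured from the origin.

Part | A | x̄ᵢ | ȳᵢ | A·x̄ᵢ | A·ȳᵢ
rectangular body | 11900.00 | 85.00 | 35.00 | 1011500.00 | 416500.00
semicircular top | 11349.00 | 85.00 | 106.08 | 964665.29 | 1203846.91
triangular fin | 1575.00 | 193.33 | 15.00 | 304500.00 | 23625.00
hole | -1256.64 | 98.00 | 29.00 | -123150.43 | -36442.47
Σ | 23567.37 |  |  | 2157514.86 | 1607529.43
X̄ = 2157514.86 / 23567.37 = 91.55 mm
Ȳ = 1607529.43 / 23567.37 = 68.21 mm

X̄ = 91.55 mm, Ȳ = 68.21 mm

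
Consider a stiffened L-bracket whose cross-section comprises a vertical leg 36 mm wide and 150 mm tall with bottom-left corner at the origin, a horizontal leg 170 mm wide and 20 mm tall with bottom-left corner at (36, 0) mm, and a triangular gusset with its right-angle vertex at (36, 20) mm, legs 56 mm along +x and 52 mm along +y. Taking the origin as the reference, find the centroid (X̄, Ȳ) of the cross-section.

vertical leg: A = 36 × 150 = 5400.00, centroid at (18.00, 75.00).
horizontal leg: A = 170 × 20 = 3400.00, centroid at (121.00, 10.00).
gusset: A = ½·56·52 = 1456.00, centroid at (54.67, 37.33).
ΣA = 10256.00 mm²
ΣAX̄ = (5400.00)(18.00) + (3400.00)(121.00) + (1456.00)(54.67) = 588194.67 mm³
ΣAȲ = (5400.00)(75.00) + (3400.00)(10.00) + (1456.00)(37.33) = 493357.33 mm³
X̄ = 588194.67 / 10256.00 = 57.35 mm
Ȳ = 493357.33 / 10256.00 = 48.10 mm

X̄ = 57.35 mm, Ȳ = 48.10 mm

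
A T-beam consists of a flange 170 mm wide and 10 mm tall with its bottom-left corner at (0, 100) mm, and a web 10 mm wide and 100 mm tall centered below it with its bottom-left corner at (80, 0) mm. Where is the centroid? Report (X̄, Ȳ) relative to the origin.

Part | A | x̄ᵢ | ȳᵢ | A·x̄ᵢ | A·ȳᵢ
web | 1000.00 | 85.00 | 50.00 | 85000.00 | 50000.00
flange | 1700.00 | 85.00 | 105.00 | 144500.00 | 178500.00
Σ | 2700.00 |  |  | 229500.00 | 228500.00
X̄ = 229500.00 / 2700.00 = 85.00 mm
Ȳ = 228500.00 / 2700.00 = 84.63 mm

X̄ = 85.00 mm, Ȳ = 84.63 mm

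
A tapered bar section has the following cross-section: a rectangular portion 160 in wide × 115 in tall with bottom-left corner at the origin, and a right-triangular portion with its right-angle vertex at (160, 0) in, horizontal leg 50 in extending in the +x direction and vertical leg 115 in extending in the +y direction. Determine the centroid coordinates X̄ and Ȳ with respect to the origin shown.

X̄ = 93.06 in, Ȳ = 54.91 in

Part | A | x̄ᵢ | ȳᵢ | A·x̄ᵢ | A·ȳᵢ
rectangular portion | 18400.00 | 80.00 | 57.50 | 1472000.00 | 1058000.00
triangular portion | 2875.00 | 176.67 | 38.33 | 507916.67 | 110208.33
Σ | 21275.00 |  |  | 1979916.67 | 1168208.33
X̄ = 1979916.67 / 21275.00 = 93.06 in
Ȳ = 1168208.33 / 21275.00 = 54.91 in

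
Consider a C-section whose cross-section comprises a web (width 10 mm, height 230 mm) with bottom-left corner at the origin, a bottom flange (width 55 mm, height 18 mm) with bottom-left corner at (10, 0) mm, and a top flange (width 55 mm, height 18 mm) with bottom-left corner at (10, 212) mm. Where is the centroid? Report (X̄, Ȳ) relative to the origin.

web: A = 10 × 230 = 2300.00, centroid at (5.00, 115.00).
bottom flange: A = 55 × 18 = 990.00, centroid at (37.50, 9.00).
top flange: A = 55 × 18 = 990.00, centroid at (37.50, 221.00).
ΣA = 4280.00 mm², ΣAX̄ = 85750.00 mm³, ΣAȲ = 492200.00 mm³.
X̄ = 85750.00/4280.00 = 20.04 mm; Ȳ = 492200.00/4280.00 = 115.00 mm.

X̄ = 20.04 mm, Ȳ = 115.00 mm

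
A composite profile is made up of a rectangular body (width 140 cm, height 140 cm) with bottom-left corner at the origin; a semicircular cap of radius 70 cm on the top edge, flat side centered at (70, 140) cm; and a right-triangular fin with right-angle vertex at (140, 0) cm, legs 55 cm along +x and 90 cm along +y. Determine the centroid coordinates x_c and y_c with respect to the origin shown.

rectangular body: A = 140 × 140 = 19600.00, centroid at (70.00, 70.00).
semicircular top: A = ½π·70² = 7696.90, centroid at (70.00, 169.71).
triangular fin: A = ½·55·90 = 2475.00, centroid at (158.33, 30.00).
ΣA = 29771.90 cm², ΣAx_c = 2302658.14 cm³, ΣAy_c = 2752482.95 cm³.
x_c = 2302658.14/29771.90 = 77.34 cm; y_c = 2752482.95/29771.90 = 92.45 cm.

x_c = 77.34 cm, y_c = 92.45 cm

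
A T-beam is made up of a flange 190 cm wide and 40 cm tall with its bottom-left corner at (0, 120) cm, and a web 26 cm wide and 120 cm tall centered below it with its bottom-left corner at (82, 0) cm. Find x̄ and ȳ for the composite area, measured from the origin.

web: A = 26 × 120 = 3120.00, centroid at (95.00, 60.00).
flange: A = 190 × 40 = 7600.00, centroid at (95.00, 140.00).
ΣA = 10720.00 cm²
ΣAx̄ = (3120.00)(95.00) + (7600.00)(95.00) = 1018400.00 cm³
ΣAȳ = (3120.00)(60.00) + (7600.00)(140.00) = 1251200.00 cm³
x̄ = 1018400.00 / 10720.00 = 95.00 cm
ȳ = 1251200.00 / 10720.00 = 116.72 cm

x̄ = 95.00 cm, ȳ = 116.72 cm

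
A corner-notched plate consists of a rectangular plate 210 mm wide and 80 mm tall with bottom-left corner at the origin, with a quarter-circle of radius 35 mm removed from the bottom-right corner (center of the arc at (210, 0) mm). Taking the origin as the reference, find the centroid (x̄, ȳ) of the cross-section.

x̄ = 99.52 mm, ȳ = 41.53 mm

Part | A | x̄ᵢ | ȳᵢ | A·x̄ᵢ | A·ȳᵢ
plate | 16800.00 | 105.00 | 40.00 | 1764000.00 | 672000.00
removed quarter-circle | -962.11 | 195.15 | 14.85 | -187752.01 | -14291.67
Σ | 15837.89 |  |  | 1576247.99 | 657708.33
x̄ = 1576247.99 / 15837.89 = 99.52 mm
ȳ = 657708.33 / 15837.89 = 41.53 mm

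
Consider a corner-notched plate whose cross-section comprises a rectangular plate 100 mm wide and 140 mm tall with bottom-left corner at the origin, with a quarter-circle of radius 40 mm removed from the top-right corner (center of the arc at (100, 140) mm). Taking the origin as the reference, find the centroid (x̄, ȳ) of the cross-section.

x̄ = 46.74 mm, ȳ = 64.77 mm

plate: A = 100 × 140 = 14000.00, centroid at (50.00, 70.00).
removed quarter-circle: A = −¼π·40² = -1256.64, centroid at (83.02, 123.02).
ΣA = 12743.36 mm²
ΣAx̄ = (14000.00)(50.00) + (-1256.64)(83.02) = 595669.63 mm³
ΣAȳ = (14000.00)(70.00) + (-1256.64)(123.02) = 825404.14 mm³
x̄ = 595669.63 / 12743.36 = 46.74 mm
ȳ = 825404.14 / 12743.36 = 64.77 mm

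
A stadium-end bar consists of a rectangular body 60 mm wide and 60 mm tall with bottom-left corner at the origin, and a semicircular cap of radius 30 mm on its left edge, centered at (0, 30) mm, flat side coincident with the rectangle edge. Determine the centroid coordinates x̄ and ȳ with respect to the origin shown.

x̄ = 17.95 mm, ȳ = 30.00 mm

rectangular body: A = 60 × 60 = 3600.00, centroid at (30.00, 30.00).
semicircular end: A = ½π·30² = 1413.72, centroid at (-12.73, 30.00).
ΣA = 5013.72 mm², ΣAx̄ = 90000.00 mm³, ΣAȳ = 150411.50 mm³.
x̄ = 90000.00/5013.72 = 17.95 mm; ȳ = 150411.50/5013.72 = 30.00 mm.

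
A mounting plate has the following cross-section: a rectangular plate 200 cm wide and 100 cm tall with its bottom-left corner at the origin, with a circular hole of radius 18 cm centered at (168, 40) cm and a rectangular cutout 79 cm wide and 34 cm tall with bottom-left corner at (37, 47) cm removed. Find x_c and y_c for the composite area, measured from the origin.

x_c = 99.63 cm, y_c = 48.32 cm

plate: A = 200 × 100 = 20000.00, centroid at (100.00, 50.00).
hole 1: A = −π·18² = -1017.88, centroid at (168.00, 40.00).
hole 2: A = −(79 × 34) = -2686.00, centroid at (76.50, 64.00).
ΣA = 16296.12 cm²
ΣAx_c = (20000.00)(100.00) + (-1017.88)(168.00) + (-2686.00)(76.50) = 1623517.83 cm³
ΣAy_c = (20000.00)(50.00) + (-1017.88)(40.00) + (-2686.00)(64.00) = 787380.96 cm³
x_c = 1623517.83 / 16296.12 = 99.63 cm
y_c = 787380.96 / 16296.12 = 48.32 cm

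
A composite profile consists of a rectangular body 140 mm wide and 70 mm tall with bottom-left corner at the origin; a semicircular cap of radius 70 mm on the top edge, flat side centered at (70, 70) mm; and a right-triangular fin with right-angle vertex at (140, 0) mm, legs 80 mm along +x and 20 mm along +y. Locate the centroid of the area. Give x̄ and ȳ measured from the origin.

x̄ = 74.23 mm, ȳ = 60.98 mm

rectangular body: A = 140 × 70 = 9800.00, centroid at (70.00, 35.00).
semicircular top: A = ½π·70² = 7696.90, centroid at (70.00, 99.71).
triangular fin: A = ½·80·20 = 800.00, centroid at (166.67, 6.67).
ΣA = 18296.90 mm², ΣAx̄ = 1358116.47 mm³, ΣAȳ = 1115783.14 mm³.
x̄ = 1358116.47/18296.90 = 74.23 mm; ȳ = 1115783.14/18296.90 = 60.98 mm.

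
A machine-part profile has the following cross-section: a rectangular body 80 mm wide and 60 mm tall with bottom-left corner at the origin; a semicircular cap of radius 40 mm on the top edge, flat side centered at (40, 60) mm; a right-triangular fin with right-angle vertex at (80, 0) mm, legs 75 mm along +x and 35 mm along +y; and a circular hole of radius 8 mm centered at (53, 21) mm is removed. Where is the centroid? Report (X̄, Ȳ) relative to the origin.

rectangular body: A = 80 × 60 = 4800.00, centroid at (40.00, 30.00).
semicircular top: A = ½π·40² = 2513.27, centroid at (40.00, 76.98).
triangular fin: A = ½·75·35 = 1312.50, centroid at (105.00, 11.67).
hole: A = −π·8² = -201.06, centroid at (53.00, 21.00).
ΣA = 8424.71 mm², ΣAX̄ = 419687.18 mm³, ΣAȲ = 348553.31 mm³.
X̄ = 419687.18/8424.71 = 49.82 mm; Ȳ = 348553.31/8424.71 = 41.37 mm.

X̄ = 49.82 mm, Ȳ = 41.37 mm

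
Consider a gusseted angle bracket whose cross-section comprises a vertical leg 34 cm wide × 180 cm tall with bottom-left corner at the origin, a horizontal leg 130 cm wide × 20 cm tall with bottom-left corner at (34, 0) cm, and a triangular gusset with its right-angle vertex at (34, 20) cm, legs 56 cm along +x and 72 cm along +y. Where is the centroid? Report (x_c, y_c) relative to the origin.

vertical leg: A = 34 × 180 = 6120.00, centroid at (17.00, 90.00).
horizontal leg: A = 130 × 20 = 2600.00, centroid at (99.00, 10.00).
gusset: A = ½·56·72 = 2016.00, centroid at (52.67, 44.00).
ΣA = 10736.00 cm², ΣAx_c = 467616.00 cm³, ΣAy_c = 665504.00 cm³.
x_c = 467616.00/10736.00 = 43.56 cm; y_c = 665504.00/10736.00 = 61.99 cm.

x_c = 43.56 cm, y_c = 61.99 cm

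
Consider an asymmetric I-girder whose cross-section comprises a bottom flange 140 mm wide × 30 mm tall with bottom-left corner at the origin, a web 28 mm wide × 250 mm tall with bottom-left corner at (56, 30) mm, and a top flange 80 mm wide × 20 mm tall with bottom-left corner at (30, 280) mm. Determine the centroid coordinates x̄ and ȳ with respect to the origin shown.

x̄ = 70.00 mm, ȳ = 125.94 mm

Part | A | x̄ᵢ | ȳᵢ | A·x̄ᵢ | A·ȳᵢ
bottom flange | 4200.00 | 70.00 | 15.00 | 294000.00 | 63000.00
web | 7000.00 | 70.00 | 155.00 | 490000.00 | 1085000.00
top flange | 1600.00 | 70.00 | 290.00 | 112000.00 | 464000.00
Σ | 12800.00 |  |  | 896000.00 | 1612000.00
x̄ = 896000.00 / 12800.00 = 70.00 mm
ȳ = 1612000.00 / 12800.00 = 125.94 mm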